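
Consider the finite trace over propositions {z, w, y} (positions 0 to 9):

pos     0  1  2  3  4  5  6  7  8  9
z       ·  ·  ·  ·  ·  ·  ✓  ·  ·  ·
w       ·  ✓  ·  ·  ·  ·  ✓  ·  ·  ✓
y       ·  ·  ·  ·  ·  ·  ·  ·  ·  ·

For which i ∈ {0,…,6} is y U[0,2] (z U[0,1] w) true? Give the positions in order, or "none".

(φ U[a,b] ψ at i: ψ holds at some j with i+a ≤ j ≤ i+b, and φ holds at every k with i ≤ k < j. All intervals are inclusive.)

1, 6

Evaluate at each i in [0,6]:
  i=0: ✗ (lhs fails at k=0 before rhs at j=1)
  i=1: ✓ (rhs at j=1)
  i=2: ✗ (no rhs in [2,4])
  i=3: ✗ (no rhs in [3,5])
  i=4: ✗ (lhs fails at k=4 before rhs at j=6)
  i=5: ✗ (lhs fails at k=5 before rhs at j=6)
  i=6: ✓ (rhs at j=6)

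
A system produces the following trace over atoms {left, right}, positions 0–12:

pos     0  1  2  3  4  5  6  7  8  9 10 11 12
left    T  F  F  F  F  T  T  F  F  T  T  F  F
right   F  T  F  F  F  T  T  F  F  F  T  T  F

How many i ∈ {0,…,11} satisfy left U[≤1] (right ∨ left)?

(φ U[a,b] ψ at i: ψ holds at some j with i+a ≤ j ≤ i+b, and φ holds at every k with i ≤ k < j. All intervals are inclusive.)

7

Evaluate at each i in [0,11]:
  i=0: ✓ (rhs at j=0)
  i=1: ✓ (rhs at j=1)
  i=2: ✗ (no rhs in [2,3])
  i=3: ✗ (no rhs in [3,4])
  i=4: ✗ (lhs fails at k=4 before rhs at j=5)
  i=5: ✓ (rhs at j=5)
  i=6: ✓ (rhs at j=6)
  i=7: ✗ (no rhs in [7,8])
  i=8: ✗ (lhs fails at k=8 before rhs at j=9)
  i=9: ✓ (rhs at j=9)
  i=10: ✓ (rhs at j=10)
  i=11: ✓ (rhs at j=11)
Positions where it holds: {0, 1, 5, 6, 9, 10, 11} → 7.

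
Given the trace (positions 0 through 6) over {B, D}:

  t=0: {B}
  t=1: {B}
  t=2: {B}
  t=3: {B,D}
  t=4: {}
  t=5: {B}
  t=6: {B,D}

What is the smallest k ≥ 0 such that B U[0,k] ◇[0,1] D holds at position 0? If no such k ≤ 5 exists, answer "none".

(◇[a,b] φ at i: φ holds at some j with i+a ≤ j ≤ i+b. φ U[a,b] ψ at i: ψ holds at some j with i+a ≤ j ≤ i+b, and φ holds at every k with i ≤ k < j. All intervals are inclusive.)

Need earliest j ≥ 0 with ◇[0,1] D, and B at every k in [0,j-1].
  j=0: rhs fails.
  j=1: rhs fails.
  j=2: rhs holds; lhs holds on [0,1]. k = 2.

2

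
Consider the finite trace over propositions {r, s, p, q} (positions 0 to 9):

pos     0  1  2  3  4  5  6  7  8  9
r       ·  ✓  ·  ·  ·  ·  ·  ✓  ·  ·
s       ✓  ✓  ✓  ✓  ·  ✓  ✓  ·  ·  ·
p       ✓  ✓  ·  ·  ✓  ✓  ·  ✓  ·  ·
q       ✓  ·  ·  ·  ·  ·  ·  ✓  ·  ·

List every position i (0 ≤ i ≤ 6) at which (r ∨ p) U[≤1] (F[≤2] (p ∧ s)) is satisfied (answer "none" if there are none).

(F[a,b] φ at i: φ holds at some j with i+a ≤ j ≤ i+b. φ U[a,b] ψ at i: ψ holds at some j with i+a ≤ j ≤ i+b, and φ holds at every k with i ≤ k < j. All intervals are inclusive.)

0, 1, 3, 4, 5

Evaluate at each i in [0,6]:
  i=0: ✓ (rhs at j=0)
  i=1: ✓ (rhs at j=1)
  i=2: ✗ (lhs fails at k=2 before rhs at j=3)
  i=3: ✓ (rhs at j=3)
  i=4: ✓ (rhs at j=4)
  i=5: ✓ (rhs at j=5)
  i=6: ✗ (no rhs in [6,7])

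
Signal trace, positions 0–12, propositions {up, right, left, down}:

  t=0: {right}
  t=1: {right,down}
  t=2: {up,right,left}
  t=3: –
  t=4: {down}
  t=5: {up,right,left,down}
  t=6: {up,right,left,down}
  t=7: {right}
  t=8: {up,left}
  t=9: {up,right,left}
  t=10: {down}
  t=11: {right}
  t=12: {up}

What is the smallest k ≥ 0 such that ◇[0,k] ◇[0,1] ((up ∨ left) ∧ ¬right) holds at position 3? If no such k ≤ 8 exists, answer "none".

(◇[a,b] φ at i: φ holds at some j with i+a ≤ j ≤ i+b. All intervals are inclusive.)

4

Scan j = 3,4,… for ◇[0,1] ((up ∨ left) ∧ ¬right):
  j=3: fails
  j=4: fails
  j=5: fails
  j=6: fails
  j=7: holds
First hit at j=7, so smallest k = 7-3 = 4.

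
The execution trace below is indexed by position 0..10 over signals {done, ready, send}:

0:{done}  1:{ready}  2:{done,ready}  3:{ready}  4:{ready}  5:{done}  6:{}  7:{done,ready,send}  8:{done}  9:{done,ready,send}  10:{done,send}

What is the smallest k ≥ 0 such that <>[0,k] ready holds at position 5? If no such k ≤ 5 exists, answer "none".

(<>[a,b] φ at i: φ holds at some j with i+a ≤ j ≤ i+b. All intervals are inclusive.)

2

Scan j = 5,6,… for ready:
  j=5: fails
  j=6: fails
  j=7: holds
First hit at j=7, so smallest k = 7-5 = 2.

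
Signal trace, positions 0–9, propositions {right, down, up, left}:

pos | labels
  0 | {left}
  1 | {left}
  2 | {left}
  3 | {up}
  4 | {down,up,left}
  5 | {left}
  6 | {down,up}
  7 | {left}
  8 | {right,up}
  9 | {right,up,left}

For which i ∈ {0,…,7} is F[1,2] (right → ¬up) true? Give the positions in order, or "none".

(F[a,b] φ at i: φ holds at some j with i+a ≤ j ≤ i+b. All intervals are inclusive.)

Evaluate at each i in [0,7]:
  i=0: ✓ (witness j=1)
  i=1: ✓ (witness j=2)
  i=2: ✓ (witness j=3)
  i=3: ✓ (witness j=4)
  i=4: ✓ (witness j=5)
  i=5: ✓ (witness j=6)
  i=6: ✓ (witness j=7)
  i=7: ✗ (none in [8,9])

0, 1, 2, 3, 4, 5, 6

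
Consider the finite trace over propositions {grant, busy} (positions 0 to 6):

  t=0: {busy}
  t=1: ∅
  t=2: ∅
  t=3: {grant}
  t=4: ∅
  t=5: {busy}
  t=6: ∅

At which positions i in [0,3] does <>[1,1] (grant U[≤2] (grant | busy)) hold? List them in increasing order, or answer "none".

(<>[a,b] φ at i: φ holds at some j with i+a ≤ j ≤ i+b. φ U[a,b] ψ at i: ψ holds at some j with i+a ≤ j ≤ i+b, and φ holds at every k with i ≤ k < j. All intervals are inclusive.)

Evaluate at each i in [0,3]:
  i=0: ✗ (none in [1,1])
  i=1: ✗ (none in [2,2])
  i=2: ✓ (witness j=3)
  i=3: ✗ (none in [4,4])

2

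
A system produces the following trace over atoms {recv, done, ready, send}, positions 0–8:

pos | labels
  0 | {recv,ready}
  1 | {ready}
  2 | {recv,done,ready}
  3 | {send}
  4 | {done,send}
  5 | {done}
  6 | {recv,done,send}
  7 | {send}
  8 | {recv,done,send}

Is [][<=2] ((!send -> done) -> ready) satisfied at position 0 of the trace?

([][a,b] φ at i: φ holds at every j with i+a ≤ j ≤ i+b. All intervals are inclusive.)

Yes

Check ((!send -> done) -> ready) at every j in [0,2]:
  j=0: antecedent false → ✓
  j=1: antecedent false → ✓
  j=2: antecedent true; consequent true → ✓
All positions satisfy it → formula holds.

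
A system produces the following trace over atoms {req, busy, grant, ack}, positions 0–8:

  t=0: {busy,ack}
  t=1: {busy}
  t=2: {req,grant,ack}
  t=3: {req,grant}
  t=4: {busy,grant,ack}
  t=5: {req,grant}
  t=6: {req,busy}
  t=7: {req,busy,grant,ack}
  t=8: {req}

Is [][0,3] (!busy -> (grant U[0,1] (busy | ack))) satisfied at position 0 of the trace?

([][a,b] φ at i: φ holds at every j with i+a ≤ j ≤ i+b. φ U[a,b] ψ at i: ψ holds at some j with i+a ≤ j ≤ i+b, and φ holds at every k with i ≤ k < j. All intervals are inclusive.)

True

Check (!busy -> (grant U[0,1] (busy | ack))) at every j in [0,3]:
  j=0: antecedent false → ✓
  j=1: antecedent false → ✓
  j=2: antecedent true; consequent holds → ✓
  j=3: antecedent true; consequent holds → ✓
All positions satisfy it → formula holds.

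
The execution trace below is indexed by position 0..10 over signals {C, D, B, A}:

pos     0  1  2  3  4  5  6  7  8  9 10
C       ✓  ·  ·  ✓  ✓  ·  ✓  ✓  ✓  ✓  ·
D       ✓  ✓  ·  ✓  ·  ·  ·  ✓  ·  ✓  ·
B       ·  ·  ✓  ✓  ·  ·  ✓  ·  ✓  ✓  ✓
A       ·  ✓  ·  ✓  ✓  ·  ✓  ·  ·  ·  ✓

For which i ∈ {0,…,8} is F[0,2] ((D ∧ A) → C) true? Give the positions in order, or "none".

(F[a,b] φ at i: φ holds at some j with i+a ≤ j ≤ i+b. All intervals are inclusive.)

0, 1, 2, 3, 4, 5, 6, 7, 8

Evaluate at each i in [0,8]:
  i=0: ✓ (witness j=0)
  i=1: ✓ (witness j=2)
  i=2: ✓ (witness j=2)
  i=3: ✓ (witness j=3)
  i=4: ✓ (witness j=4)
  i=5: ✓ (witness j=5)
  i=6: ✓ (witness j=6)
  i=7: ✓ (witness j=7)
  i=8: ✓ (witness j=8)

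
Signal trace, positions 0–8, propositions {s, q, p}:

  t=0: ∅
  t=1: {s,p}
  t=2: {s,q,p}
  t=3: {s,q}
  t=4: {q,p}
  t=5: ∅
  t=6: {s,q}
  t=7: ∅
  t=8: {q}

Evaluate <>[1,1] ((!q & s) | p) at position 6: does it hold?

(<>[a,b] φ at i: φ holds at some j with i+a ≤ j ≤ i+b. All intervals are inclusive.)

Check ((!q & s) | p) at each j in [7,7]:
  j=7: false
No position in the window satisfies it → formula fails.

Does not hold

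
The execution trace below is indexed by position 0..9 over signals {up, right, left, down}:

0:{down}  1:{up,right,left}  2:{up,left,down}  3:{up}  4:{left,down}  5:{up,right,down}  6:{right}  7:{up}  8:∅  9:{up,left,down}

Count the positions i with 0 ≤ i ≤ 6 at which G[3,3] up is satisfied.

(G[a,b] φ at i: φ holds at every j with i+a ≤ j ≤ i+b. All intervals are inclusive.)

4

Evaluate at each i in [0,6]:
  i=0: ✓ (all of [3,3])
  i=1: ✗ (fails at j=4)
  i=2: ✓ (all of [5,5])
  i=3: ✗ (fails at j=6)
  i=4: ✓ (all of [7,7])
  i=5: ✗ (fails at j=8)
  i=6: ✓ (all of [9,9])
Positions where it holds: {0, 2, 4, 6} → 4.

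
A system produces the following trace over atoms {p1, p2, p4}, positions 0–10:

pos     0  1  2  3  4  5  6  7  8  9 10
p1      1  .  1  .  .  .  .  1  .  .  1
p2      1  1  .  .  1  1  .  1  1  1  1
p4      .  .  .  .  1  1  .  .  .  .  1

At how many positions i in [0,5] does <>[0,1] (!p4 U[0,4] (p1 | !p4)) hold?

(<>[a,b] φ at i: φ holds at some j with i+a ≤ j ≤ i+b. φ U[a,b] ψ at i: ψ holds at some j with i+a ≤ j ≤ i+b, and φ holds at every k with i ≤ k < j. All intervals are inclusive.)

5

Evaluate at each i in [0,5]:
  i=0: ✓ (witness j=0)
  i=1: ✓ (witness j=1)
  i=2: ✓ (witness j=2)
  i=3: ✓ (witness j=3)
  i=4: ✗ (none in [4,5])
  i=5: ✓ (witness j=6)
Positions where it holds: {0, 1, 2, 3, 5} → 5.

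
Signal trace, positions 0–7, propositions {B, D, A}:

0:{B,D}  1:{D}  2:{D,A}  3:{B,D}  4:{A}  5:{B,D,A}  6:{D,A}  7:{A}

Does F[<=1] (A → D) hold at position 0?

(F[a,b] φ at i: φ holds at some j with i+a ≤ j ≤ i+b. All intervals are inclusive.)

Check (A → D) at each j in [0,1]:
  j=0: true
  j=1: true
Found at j=0 → formula holds.

Holds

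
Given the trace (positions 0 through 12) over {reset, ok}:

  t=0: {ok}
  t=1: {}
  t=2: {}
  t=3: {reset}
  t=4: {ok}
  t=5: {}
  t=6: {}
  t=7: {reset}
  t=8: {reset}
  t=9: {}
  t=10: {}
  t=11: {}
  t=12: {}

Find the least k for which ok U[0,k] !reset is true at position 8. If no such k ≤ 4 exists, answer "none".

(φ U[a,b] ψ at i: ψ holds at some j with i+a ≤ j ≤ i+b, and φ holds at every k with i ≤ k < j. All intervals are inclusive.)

Need earliest j ≥ 8 with !reset, and ok at every k in [8,j-1].
  j=8: rhs fails.
  j=9: rhs holds but lhs fails at k=8.
  j=10: rhs holds but lhs fails at k=8.
  j=11: rhs holds but lhs fails at k=8.
  j=12: rhs holds but lhs fails at k=8.
No witness within the range → none.

none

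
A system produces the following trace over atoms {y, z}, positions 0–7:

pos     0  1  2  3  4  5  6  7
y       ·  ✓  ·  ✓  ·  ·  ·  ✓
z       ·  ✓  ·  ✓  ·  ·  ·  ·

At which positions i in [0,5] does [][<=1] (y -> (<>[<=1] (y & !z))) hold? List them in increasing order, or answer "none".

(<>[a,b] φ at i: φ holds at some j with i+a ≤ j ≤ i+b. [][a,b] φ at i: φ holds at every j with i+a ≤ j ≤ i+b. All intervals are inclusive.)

Evaluate at each i in [0,5]:
  i=0: ✗ (fails at j=1)
  i=1: ✗ (fails at j=1)
  i=2: ✗ (fails at j=3)
  i=3: ✗ (fails at j=3)
  i=4: ✓ (all of [4,5])
  i=5: ✓ (all of [5,6])

4, 5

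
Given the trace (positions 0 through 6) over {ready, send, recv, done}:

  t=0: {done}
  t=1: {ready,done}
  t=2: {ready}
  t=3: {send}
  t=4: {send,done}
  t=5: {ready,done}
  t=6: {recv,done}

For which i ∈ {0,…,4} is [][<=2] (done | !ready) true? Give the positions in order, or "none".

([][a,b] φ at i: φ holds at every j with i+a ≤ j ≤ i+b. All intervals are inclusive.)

Evaluate at each i in [0,4]:
  i=0: ✗ (fails at j=2)
  i=1: ✗ (fails at j=2)
  i=2: ✗ (fails at j=2)
  i=3: ✓ (all of [3,5])
  i=4: ✓ (all of [4,6])

3, 4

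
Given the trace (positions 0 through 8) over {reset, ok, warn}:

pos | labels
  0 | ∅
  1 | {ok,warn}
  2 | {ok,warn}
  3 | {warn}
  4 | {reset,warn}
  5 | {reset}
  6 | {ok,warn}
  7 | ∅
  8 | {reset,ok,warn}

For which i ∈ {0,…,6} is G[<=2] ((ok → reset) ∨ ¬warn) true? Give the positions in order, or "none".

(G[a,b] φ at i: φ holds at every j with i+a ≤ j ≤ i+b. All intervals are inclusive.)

3

Evaluate at each i in [0,6]:
  i=0: ✗ (fails at j=1)
  i=1: ✗ (fails at j=1)
  i=2: ✗ (fails at j=2)
  i=3: ✓ (all of [3,5])
  i=4: ✗ (fails at j=6)
  i=5: ✗ (fails at j=6)
  i=6: ✗ (fails at j=6)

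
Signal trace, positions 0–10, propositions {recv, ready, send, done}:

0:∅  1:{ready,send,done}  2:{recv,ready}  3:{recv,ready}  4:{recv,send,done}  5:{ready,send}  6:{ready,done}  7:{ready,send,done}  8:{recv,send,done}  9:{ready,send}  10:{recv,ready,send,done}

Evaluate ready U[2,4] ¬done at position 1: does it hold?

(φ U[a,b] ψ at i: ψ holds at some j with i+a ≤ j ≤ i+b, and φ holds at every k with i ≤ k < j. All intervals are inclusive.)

Need some j in [3,5] with ¬done, and ready at every k in [1,j-1].
  j=3: ¬done holds; ready holds at every k in [1,2] → satisfied.

True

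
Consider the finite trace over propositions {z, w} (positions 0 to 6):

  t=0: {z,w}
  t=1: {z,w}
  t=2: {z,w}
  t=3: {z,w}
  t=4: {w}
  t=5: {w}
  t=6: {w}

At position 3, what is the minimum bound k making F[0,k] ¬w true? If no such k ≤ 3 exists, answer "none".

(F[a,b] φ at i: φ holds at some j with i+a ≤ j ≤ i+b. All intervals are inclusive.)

none

Scan j = 3,4,… for ¬w:
  j=3: fails
  j=4: fails
  j=5: fails
  j=6: fails
No j in [3,6] satisfies it → none.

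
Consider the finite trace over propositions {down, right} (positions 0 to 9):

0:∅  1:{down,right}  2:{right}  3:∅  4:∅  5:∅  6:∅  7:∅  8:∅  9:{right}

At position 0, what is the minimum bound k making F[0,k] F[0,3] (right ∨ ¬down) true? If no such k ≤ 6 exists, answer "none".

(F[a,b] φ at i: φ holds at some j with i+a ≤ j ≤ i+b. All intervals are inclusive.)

Scan j = 0,1,… for F[0,3] (right ∨ ¬down):
  j=0: holds
First hit at j=0, so smallest k = 0-0 = 0.

0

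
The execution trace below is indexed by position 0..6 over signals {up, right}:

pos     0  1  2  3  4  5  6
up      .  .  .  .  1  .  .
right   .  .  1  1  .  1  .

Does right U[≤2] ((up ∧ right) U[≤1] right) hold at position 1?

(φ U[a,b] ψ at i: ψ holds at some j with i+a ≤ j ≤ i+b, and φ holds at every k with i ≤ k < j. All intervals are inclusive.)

Need some j in [1,3] with ((up ∧ right) U[≤1] right), and right at every k in [1,j-1].
  j=1: ((up ∧ right) U[≤1] right) — fails.
  j=2: ((up ∧ right) U[≤1] right) holds, but right fails at k=1 → not this j.
  j=3: ((up ∧ right) U[≤1] right) holds, but right fails at k=1 → not this j.
No j in the window works → until fails.

Does not hold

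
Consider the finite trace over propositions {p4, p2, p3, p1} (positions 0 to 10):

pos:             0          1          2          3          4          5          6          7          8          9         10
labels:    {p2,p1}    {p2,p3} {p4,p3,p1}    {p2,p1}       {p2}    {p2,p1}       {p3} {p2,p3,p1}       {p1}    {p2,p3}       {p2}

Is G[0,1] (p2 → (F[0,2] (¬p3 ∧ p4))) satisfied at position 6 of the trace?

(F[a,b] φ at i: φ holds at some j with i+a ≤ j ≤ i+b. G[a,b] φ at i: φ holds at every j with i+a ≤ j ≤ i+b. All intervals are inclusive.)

Check (p2 → (F[0,2] (¬p3 ∧ p4))) at every j in [6,7]:
  j=6: antecedent false → ✓
  j=7: antecedent true; consequent fails (none in [7,9]) → ✗
Fails at j=7 → formula fails.

False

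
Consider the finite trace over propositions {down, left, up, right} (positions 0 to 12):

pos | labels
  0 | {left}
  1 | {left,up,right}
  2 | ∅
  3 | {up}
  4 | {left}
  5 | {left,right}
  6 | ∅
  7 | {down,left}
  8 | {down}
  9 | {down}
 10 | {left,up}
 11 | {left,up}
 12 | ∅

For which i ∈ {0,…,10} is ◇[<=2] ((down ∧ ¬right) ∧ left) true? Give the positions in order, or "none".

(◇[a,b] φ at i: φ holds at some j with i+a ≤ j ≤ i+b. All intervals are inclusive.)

5, 6, 7

Evaluate at each i in [0,10]:
  i=0: ✗ (none in [0,2])
  i=1: ✗ (none in [1,3])
  i=2: ✗ (none in [2,4])
  i=3: ✗ (none in [3,5])
  i=4: ✗ (none in [4,6])
  i=5: ✓ (witness j=7)
  i=6: ✓ (witness j=7)
  i=7: ✓ (witness j=7)
  i=8: ✗ (none in [8,10])
  i=9: ✗ (none in [9,11])
  i=10: ✗ (none in [10,12])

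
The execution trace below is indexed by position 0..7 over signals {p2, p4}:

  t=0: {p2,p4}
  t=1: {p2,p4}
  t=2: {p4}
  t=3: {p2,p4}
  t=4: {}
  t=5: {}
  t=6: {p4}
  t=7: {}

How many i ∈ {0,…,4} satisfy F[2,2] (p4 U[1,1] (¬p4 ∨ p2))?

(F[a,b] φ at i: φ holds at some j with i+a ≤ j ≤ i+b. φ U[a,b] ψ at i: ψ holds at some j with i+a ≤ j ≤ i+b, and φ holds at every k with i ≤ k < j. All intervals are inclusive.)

3

Evaluate at each i in [0,4]:
  i=0: ✓ (witness j=2)
  i=1: ✓ (witness j=3)
  i=2: ✗ (none in [4,4])
  i=3: ✗ (none in [5,5])
  i=4: ✓ (witness j=6)
Positions where it holds: {0, 1, 4} → 3.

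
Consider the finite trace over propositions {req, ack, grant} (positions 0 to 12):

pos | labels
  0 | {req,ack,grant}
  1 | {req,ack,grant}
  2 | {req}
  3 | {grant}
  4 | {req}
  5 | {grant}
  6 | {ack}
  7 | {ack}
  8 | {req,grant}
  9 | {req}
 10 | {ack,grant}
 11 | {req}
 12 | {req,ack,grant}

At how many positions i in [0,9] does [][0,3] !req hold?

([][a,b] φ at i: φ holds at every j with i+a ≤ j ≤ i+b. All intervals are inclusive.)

0

Evaluate at each i in [0,9]:
  i=0: ✗ (fails at j=0)
  i=1: ✗ (fails at j=1)
  i=2: ✗ (fails at j=2)
  i=3: ✗ (fails at j=4)
  i=4: ✗ (fails at j=4)
  i=5: ✗ (fails at j=8)
  i=6: ✗ (fails at j=8)
  i=7: ✗ (fails at j=8)
  i=8: ✗ (fails at j=8)
  i=9: ✗ (fails at j=9)
Positions where it holds: {} → 0.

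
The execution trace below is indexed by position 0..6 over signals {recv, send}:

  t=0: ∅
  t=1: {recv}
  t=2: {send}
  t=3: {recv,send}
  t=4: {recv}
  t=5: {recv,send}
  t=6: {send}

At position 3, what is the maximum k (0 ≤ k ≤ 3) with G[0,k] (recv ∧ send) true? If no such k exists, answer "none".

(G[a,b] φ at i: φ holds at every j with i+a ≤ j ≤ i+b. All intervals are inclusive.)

0

(recv ∧ send) must hold from j=3 onward; find where it first fails.
  j=3: holds
  j=4: fails
Holds on [3,3], so largest k = 0.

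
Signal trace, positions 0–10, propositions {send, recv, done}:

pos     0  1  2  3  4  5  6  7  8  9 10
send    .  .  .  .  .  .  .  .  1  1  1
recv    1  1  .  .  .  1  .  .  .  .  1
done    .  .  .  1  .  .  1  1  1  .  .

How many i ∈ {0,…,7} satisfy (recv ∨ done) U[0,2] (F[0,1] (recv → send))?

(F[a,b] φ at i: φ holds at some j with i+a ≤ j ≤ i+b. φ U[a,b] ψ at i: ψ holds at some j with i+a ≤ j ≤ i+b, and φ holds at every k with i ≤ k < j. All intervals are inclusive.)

Evaluate at each i in [0,7]:
  i=0: ✓ (rhs at j=1; lhs holds on [0,0])
  i=1: ✓ (rhs at j=1)
  i=2: ✓ (rhs at j=2)
  i=3: ✓ (rhs at j=3)
  i=4: ✓ (rhs at j=4)
  i=5: ✓ (rhs at j=5)
  i=6: ✓ (rhs at j=6)
  i=7: ✓ (rhs at j=7)
Positions where it holds: {0, 1, 2, 3, 4, 5, 6, 7} → 8.

8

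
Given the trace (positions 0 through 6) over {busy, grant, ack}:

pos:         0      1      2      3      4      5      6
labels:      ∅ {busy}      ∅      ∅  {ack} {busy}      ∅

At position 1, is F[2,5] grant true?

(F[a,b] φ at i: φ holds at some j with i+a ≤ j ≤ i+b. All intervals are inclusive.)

Does not hold

Check grant at each j in [3,6]:
  j=3: false
  j=4: false
  j=5: false
  j=6: false
No position in the window satisfies it → formula fails.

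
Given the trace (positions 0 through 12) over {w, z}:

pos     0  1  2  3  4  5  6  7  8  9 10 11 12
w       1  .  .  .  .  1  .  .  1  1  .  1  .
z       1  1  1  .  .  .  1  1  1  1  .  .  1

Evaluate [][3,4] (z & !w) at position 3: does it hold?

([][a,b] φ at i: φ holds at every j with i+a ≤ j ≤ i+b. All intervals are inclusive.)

Check (z & !w) at every j in [6,7]:
  j=6: true
  j=7: true
All positions satisfy it → formula holds.

True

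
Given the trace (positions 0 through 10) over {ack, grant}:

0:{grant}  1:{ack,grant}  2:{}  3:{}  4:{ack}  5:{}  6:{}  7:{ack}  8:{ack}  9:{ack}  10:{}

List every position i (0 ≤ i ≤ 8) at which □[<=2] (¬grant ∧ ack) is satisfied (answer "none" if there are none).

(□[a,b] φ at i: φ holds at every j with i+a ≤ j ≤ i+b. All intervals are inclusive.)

7

Evaluate at each i in [0,8]:
  i=0: ✗ (fails at j=0)
  i=1: ✗ (fails at j=1)
  i=2: ✗ (fails at j=2)
  i=3: ✗ (fails at j=3)
  i=4: ✗ (fails at j=5)
  i=5: ✗ (fails at j=5)
  i=6: ✗ (fails at j=6)
  i=7: ✓ (all of [7,9])
  i=8: ✗ (fails at j=10)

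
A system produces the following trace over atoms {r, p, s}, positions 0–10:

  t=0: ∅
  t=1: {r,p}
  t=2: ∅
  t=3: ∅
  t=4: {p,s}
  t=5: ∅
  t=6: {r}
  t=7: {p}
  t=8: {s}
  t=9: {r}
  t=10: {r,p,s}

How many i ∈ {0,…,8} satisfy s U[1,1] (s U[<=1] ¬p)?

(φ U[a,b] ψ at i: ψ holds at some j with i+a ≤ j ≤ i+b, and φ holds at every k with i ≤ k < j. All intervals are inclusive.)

Evaluate at each i in [0,8]:
  i=0: ✗ (no rhs in [1,1])
  i=1: ✗ (lhs fails at k=1 before rhs at j=2)
  i=2: ✗ (lhs fails at k=2 before rhs at j=3)
  i=3: ✗ (lhs fails at k=3 before rhs at j=4)
  i=4: ✓ (rhs at j=5; lhs holds on [4,4])
  i=5: ✗ (lhs fails at k=5 before rhs at j=6)
  i=6: ✗ (no rhs in [7,7])
  i=7: ✗ (lhs fails at k=7 before rhs at j=8)
  i=8: ✓ (rhs at j=9; lhs holds on [8,8])
Positions where it holds: {4, 8} → 2.

2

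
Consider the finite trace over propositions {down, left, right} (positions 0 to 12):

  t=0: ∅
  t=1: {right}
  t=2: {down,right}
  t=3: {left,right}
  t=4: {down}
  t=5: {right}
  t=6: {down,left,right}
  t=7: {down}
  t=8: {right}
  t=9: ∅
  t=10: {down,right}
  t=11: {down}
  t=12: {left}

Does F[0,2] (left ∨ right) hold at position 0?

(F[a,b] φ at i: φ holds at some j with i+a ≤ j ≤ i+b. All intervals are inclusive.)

Yes

Check (left ∨ right) at each j in [0,2]:
  j=0: false
  j=1: true
  j=2: true
Found at j=1 → formula holds.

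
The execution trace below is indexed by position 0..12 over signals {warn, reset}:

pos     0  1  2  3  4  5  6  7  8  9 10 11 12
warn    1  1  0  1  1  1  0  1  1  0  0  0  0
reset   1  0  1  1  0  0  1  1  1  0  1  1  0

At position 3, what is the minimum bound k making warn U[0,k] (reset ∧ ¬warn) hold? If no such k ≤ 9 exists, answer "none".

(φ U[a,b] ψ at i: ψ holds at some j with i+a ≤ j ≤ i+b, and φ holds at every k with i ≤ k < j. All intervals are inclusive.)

3

Need earliest j ≥ 3 with (reset ∧ ¬warn), and warn at every k in [3,j-1].
  j=3: rhs fails.
  j=4: rhs fails.
  j=5: rhs fails.
  j=6: rhs holds; lhs holds on [3,5]. k = 3.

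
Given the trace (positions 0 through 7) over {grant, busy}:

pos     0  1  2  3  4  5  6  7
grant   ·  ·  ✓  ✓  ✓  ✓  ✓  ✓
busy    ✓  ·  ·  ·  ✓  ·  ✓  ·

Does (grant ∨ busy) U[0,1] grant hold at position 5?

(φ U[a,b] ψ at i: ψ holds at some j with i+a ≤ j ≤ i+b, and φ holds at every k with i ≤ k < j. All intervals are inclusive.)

Need some j in [5,6] with grant, and (grant ∨ busy) at every k in [5,j-1].
  j=5: grant holds; no prefix to check → satisfied.

Holds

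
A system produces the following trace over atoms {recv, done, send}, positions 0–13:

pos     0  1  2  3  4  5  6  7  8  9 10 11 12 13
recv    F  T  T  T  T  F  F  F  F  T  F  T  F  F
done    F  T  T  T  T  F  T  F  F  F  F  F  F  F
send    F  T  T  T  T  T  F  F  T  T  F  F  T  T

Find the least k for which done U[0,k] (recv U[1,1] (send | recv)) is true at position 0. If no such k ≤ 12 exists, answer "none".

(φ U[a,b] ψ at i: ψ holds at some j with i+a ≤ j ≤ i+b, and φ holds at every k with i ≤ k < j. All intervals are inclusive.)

Need earliest j ≥ 0 with (recv U[1,1] (send | recv)), and done at every k in [0,j-1].
  j=0: rhs fails.
  j=1: rhs holds but lhs fails at k=0.
  j=2: rhs holds but lhs fails at k=0.
  j=3: rhs holds but lhs fails at k=0.
  j=4: rhs holds but lhs fails at k=0.
  j=5: rhs fails.
  j=6: rhs fails.
  j=7: rhs fails.
  j=8: rhs fails.
  j=9: rhs fails.
  j=10: rhs fails.
  j=11: rhs holds but lhs fails at k=0.
  j=12: rhs fails.
No witness within the range → none.

none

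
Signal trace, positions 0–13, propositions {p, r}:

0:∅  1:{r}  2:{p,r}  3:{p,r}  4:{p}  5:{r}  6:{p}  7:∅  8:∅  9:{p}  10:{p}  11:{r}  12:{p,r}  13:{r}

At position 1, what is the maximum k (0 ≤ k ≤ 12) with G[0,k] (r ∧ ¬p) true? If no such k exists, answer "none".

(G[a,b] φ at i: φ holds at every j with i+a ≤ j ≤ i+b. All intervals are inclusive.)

(r ∧ ¬p) must hold from j=1 onward; find where it first fails.
  j=1: holds
  j=2: fails
Holds on [1,1], so largest k = 0.

0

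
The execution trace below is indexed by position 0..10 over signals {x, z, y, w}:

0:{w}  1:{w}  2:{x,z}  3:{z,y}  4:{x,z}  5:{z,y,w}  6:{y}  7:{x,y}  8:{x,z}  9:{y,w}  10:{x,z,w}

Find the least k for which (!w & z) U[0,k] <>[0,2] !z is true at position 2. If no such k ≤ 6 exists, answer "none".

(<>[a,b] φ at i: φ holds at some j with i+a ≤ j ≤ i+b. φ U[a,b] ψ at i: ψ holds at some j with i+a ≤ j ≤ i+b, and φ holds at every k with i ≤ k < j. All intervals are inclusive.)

2

Need earliest j ≥ 2 with <>[0,2] !z, and (!w & z) at every k in [2,j-1].
  j=2: rhs fails.
  j=3: rhs fails.
  j=4: rhs holds; lhs holds on [2,3]. k = 2.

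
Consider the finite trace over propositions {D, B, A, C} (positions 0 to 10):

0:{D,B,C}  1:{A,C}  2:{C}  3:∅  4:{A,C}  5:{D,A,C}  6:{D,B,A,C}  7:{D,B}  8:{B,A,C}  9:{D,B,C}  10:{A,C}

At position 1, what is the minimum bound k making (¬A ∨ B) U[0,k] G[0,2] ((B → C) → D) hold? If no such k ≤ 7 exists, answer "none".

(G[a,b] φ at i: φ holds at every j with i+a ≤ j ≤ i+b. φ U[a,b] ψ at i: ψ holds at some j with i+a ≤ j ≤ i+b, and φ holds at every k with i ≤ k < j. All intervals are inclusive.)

none

Need earliest j ≥ 1 with G[0,2] ((B → C) → D), and (¬A ∨ B) at every k in [1,j-1].
  j=1: rhs fails.
  j=2: rhs fails.
  j=3: rhs fails.
  j=4: rhs fails.
  j=5: rhs holds but lhs fails at k=1.
  j=6: rhs fails.
  j=7: rhs fails.
  j=8: rhs fails.
No witness within the range → none.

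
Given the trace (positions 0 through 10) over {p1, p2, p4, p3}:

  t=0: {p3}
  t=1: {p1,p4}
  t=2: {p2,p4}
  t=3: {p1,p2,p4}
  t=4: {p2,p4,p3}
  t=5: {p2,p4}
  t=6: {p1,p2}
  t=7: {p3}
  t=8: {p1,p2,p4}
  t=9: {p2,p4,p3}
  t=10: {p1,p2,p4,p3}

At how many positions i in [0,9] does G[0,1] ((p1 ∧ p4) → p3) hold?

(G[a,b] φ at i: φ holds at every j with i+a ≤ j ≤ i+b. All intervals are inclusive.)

Evaluate at each i in [0,9]:
  i=0: ✗ (fails at j=1)
  i=1: ✗ (fails at j=1)
  i=2: ✗ (fails at j=3)
  i=3: ✗ (fails at j=3)
  i=4: ✓ (all of [4,5])
  i=5: ✓ (all of [5,6])
  i=6: ✓ (all of [6,7])
  i=7: ✗ (fails at j=8)
  i=8: ✗ (fails at j=8)
  i=9: ✓ (all of [9,10])
Positions where it holds: {4, 5, 6, 9} → 4.

4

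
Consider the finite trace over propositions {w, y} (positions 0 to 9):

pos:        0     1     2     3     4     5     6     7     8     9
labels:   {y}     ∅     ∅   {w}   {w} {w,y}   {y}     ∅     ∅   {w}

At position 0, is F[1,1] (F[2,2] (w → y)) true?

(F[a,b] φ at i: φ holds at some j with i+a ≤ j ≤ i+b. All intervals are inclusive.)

Check F[2,2] (w → y) at each j in [1,1]:
  j=1: fails (none in [3,3])
No position in the window satisfies it → formula fails.

Does not hold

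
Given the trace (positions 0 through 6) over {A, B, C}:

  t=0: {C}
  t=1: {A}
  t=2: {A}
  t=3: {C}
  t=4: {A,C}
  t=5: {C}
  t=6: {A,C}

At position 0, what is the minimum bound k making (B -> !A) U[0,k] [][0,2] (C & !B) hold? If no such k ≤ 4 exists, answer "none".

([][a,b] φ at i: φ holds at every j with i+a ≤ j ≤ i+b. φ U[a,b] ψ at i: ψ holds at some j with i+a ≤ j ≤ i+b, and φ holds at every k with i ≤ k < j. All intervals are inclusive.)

Need earliest j ≥ 0 with [][0,2] (C & !B), and (B -> !A) at every k in [0,j-1].
  j=0: rhs fails.
  j=1: rhs fails.
  j=2: rhs fails.
  j=3: rhs holds; lhs holds on [0,2]. k = 3.

3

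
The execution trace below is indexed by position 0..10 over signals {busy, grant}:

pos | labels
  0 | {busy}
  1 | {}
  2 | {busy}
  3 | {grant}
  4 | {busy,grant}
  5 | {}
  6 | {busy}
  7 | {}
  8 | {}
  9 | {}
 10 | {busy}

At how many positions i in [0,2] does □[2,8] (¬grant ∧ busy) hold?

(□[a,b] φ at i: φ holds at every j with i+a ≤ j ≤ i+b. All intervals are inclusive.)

0

Evaluate at each i in [0,2]:
  i=0: ✗ (fails at j=3)
  i=1: ✗ (fails at j=3)
  i=2: ✗ (fails at j=4)
Positions where it holds: {} → 0.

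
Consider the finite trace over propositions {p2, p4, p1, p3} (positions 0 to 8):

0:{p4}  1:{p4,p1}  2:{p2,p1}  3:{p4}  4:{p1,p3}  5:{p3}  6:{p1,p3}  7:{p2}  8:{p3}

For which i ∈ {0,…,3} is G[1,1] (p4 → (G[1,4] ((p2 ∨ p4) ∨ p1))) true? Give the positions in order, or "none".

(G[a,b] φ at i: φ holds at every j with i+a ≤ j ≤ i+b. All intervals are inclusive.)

1, 3

Evaluate at each i in [0,3]:
  i=0: ✗ (fails at j=1)
  i=1: ✓ (all of [2,2])
  i=2: ✗ (fails at j=3)
  i=3: ✓ (all of [4,4])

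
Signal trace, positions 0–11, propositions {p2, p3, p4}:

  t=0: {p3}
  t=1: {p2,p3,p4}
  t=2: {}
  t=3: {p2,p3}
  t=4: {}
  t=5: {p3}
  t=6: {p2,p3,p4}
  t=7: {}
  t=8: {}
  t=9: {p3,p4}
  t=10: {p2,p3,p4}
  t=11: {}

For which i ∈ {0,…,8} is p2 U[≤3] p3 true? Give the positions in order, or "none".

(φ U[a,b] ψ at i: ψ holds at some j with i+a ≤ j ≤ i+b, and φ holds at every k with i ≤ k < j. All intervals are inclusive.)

0, 1, 3, 5, 6

Evaluate at each i in [0,8]:
  i=0: ✓ (rhs at j=0)
  i=1: ✓ (rhs at j=1)
  i=2: ✗ (lhs fails at k=2 before rhs at j=3)
  i=3: ✓ (rhs at j=3)
  i=4: ✗ (lhs fails at k=4 before rhs at j=5)
  i=5: ✓ (rhs at j=5)
  i=6: ✓ (rhs at j=6)
  i=7: ✗ (lhs fails at k=7 before rhs at j=9)
  i=8: ✗ (lhs fails at k=8 before rhs at j=9)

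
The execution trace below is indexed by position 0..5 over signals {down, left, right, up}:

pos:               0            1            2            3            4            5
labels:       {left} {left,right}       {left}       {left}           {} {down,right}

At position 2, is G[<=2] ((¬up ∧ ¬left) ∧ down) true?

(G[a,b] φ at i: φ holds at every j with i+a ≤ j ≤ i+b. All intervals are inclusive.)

Check ((¬up ∧ ¬left) ∧ down) at every j in [2,4]:
  j=2: false
  j=3: false
  j=4: false
Fails at j=2 → formula fails.

Does not hold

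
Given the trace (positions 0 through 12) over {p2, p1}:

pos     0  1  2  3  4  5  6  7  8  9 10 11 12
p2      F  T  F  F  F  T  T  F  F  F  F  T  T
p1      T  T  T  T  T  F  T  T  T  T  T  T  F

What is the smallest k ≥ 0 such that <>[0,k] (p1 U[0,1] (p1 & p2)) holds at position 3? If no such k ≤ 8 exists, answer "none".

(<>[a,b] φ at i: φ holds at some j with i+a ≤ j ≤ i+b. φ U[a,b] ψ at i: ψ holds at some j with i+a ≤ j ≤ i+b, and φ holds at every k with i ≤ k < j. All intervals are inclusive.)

Scan j = 3,4,… for (p1 U[0,1] (p1 & p2)):
  j=3: fails
  j=4: fails
  j=5: fails
  j=6: holds
First hit at j=6, so smallest k = 6-3 = 3.

3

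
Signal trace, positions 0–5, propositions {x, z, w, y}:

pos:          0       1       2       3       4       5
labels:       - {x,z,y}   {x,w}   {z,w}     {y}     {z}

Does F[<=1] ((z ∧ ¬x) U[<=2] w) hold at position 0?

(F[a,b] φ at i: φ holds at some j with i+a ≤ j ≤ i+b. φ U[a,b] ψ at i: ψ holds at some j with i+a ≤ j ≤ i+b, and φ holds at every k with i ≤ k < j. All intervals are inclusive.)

Check ((z ∧ ¬x) U[<=2] w) at each j in [0,1]:
  j=0: fails
  j=1: fails
No position in the window satisfies it → formula fails.

No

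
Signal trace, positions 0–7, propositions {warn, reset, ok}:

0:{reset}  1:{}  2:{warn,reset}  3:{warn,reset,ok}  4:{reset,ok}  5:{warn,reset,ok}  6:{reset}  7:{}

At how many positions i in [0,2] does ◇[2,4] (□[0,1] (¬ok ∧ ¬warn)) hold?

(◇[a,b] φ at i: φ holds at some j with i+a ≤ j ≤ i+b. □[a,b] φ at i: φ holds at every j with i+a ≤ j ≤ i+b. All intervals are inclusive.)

1

Evaluate at each i in [0,2]:
  i=0: ✗ (none in [2,4])
  i=1: ✗ (none in [3,5])
  i=2: ✓ (witness j=6)
Positions where it holds: {2} → 1.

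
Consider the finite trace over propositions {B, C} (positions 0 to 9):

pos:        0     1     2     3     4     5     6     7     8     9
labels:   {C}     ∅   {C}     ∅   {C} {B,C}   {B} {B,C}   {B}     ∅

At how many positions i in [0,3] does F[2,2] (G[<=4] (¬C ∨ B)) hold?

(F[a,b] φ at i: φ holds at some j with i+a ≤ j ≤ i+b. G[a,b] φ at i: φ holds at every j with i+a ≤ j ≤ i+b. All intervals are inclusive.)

1

Evaluate at each i in [0,3]:
  i=0: ✗ (none in [2,2])
  i=1: ✗ (none in [3,3])
  i=2: ✗ (none in [4,4])
  i=3: ✓ (witness j=5)
Positions where it holds: {3} → 1.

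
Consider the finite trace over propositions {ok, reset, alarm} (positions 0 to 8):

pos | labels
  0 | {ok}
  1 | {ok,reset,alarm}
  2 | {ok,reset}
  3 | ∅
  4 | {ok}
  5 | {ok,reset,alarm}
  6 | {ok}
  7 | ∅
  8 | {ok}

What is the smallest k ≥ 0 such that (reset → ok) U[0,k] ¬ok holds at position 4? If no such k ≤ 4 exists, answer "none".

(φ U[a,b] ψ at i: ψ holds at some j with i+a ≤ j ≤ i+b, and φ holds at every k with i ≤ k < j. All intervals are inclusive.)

3

Need earliest j ≥ 4 with ¬ok, and (reset → ok) at every k in [4,j-1].
  j=4: rhs fails.
  j=5: rhs fails.
  j=6: rhs fails.
  j=7: rhs holds; lhs holds on [4,6]. k = 3.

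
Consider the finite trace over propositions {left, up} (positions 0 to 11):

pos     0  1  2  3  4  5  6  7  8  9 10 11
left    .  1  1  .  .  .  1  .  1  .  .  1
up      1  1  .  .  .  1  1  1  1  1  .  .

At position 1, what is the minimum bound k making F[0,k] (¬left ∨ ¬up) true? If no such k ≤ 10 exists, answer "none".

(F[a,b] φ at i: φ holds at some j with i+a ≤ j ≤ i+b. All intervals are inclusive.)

1

Scan j = 1,2,… for (¬left ∨ ¬up):
  j=1: fails
  j=2: holds
First hit at j=2, so smallest k = 2-1 = 1.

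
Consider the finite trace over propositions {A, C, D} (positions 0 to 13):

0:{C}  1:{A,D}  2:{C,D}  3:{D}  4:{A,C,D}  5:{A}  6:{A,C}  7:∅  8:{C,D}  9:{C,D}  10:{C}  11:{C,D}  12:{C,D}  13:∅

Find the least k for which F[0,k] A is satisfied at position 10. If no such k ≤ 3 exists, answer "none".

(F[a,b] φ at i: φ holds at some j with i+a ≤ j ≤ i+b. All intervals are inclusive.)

Scan j = 10,11,… for A:
  j=10: fails
  j=11: fails
  j=12: fails
  j=13: fails
No j in [10,13] satisfies it → none.

none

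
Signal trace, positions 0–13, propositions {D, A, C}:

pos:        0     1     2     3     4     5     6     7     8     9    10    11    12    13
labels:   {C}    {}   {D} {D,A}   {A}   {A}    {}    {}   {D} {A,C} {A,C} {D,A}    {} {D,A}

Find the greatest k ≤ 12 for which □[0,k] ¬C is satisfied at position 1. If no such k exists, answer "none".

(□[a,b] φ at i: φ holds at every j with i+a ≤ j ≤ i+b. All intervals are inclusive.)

¬C must hold from j=1 onward; find where it first fails.
  j=1: holds
  j=2: holds
  j=3: holds
  j=4: holds
  j=5: holds
  j=6: holds
  j=7: holds
  j=8: holds
  j=9: fails
Holds on [1,8], so largest k = 7.

7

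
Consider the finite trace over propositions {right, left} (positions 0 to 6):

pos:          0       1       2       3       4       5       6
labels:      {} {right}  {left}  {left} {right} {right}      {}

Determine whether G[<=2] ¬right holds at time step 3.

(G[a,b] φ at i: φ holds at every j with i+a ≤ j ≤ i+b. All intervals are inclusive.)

No

Check ¬right at every j in [3,5]:
  j=3: true
  j=4: false
  j=5: false
Fails at j=4 → formula fails.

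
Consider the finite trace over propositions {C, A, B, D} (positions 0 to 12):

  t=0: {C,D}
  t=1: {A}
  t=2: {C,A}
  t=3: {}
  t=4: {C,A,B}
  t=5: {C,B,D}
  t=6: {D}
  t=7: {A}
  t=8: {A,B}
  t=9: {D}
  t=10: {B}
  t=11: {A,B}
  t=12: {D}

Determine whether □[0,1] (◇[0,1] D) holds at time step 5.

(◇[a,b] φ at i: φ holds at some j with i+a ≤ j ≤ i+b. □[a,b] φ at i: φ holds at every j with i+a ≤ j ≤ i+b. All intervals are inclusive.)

Check ◇[0,1] D at every j in [5,6]:
  j=5: holds (witness at 5)
  j=6: holds (witness at 6)
All positions satisfy it → formula holds.

True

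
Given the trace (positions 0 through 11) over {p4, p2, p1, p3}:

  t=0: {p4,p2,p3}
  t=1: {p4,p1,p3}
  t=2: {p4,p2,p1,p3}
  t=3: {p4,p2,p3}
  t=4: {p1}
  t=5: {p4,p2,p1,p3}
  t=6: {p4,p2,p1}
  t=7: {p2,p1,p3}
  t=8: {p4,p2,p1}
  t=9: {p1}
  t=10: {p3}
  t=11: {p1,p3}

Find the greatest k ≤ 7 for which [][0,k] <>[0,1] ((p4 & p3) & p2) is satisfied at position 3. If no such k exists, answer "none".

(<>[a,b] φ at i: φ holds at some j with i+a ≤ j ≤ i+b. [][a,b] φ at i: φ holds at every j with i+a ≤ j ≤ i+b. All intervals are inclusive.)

<>[0,1] ((p4 & p3) & p2) must hold from j=3 onward; find where it first fails.
  j=3: holds
  j=4: holds
  j=5: holds
  j=6: fails
Holds on [3,5], so largest k = 2.

2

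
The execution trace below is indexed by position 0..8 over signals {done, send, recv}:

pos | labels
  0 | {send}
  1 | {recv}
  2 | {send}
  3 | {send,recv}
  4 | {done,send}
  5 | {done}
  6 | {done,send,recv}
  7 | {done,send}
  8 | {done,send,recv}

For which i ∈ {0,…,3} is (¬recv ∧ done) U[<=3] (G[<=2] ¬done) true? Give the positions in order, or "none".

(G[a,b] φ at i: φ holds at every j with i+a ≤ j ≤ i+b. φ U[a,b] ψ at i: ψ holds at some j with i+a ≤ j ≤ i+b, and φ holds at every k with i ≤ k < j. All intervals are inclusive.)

0, 1

Evaluate at each i in [0,3]:
  i=0: ✓ (rhs at j=0)
  i=1: ✓ (rhs at j=1)
  i=2: ✗ (no rhs in [2,5])
  i=3: ✗ (no rhs in [3,6])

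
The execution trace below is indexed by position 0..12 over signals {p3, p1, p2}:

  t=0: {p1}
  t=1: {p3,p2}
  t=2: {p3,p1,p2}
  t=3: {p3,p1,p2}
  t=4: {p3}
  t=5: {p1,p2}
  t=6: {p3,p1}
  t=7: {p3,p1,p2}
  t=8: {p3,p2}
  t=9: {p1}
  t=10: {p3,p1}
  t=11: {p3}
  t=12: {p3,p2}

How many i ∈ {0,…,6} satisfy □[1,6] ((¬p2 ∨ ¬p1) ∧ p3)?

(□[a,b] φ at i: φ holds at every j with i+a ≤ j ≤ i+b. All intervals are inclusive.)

0

Evaluate at each i in [0,6]:
  i=0: ✗ (fails at j=2)
  i=1: ✗ (fails at j=2)
  i=2: ✗ (fails at j=3)
  i=3: ✗ (fails at j=5)
  i=4: ✗ (fails at j=5)
  i=5: ✗ (fails at j=7)
  i=6: ✗ (fails at j=7)
Positions where it holds: {} → 0.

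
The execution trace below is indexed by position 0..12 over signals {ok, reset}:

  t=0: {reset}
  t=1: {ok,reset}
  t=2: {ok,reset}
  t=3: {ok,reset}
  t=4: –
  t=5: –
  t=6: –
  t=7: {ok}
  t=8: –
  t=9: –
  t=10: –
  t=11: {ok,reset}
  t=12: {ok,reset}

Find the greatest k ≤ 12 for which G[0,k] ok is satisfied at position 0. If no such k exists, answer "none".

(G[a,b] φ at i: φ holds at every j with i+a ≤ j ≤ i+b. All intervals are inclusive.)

ok must hold from j=0 onward; find where it first fails.
  j=0: fails → no k works.

none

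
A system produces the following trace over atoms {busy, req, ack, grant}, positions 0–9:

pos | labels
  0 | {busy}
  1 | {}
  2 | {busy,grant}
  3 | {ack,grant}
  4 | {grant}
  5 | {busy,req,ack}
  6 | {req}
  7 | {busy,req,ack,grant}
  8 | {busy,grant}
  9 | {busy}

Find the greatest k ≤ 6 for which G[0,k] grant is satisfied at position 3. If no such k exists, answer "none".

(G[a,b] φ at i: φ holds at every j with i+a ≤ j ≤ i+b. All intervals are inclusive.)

1

grant must hold from j=3 onward; find where it first fails.
  j=3: holds
  j=4: holds
  j=5: fails
Holds on [3,4], so largest k = 1.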